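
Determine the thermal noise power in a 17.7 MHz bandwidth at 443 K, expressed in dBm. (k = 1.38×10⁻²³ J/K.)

P_n = kTB = 1.38×10⁻²³ × 443 × 1.77×10⁷ = 1.08×10⁻¹³ W
In dBm: 10 log₁₀(1.08×10⁻¹³ / 10⁻³) = −99.7 dBm

−99.7 dBm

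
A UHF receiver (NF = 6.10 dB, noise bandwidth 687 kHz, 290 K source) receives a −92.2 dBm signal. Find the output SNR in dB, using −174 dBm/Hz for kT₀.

17.3 dB

Noise floor: N = −174 + 10 log₁₀(B) + NF
10 log₁₀(6.87×10⁵) = 58.37 dB
N = −174 + 58.37 + 6.10 = −109.53 dBm
SNR = P_sig − N = −92.2 − (−109.53) = 17.33 dB → 17.3 dB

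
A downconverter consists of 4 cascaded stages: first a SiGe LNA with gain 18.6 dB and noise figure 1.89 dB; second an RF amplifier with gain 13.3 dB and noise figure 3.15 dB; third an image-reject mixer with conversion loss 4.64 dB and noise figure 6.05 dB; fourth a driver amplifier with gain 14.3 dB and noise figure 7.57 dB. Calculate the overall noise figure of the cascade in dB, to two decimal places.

Convert to linear (a loss of L dB is a gain of −L dB): F_i = 10^(NF_i/10), G_i = 10^(G_i,dB/10)
  Stage 1: F_1 = 10^(1.89/10) = 1.545, G_1 = 10^(18.6/10) = 72.44
  Stage 2: F_2 = 10^(3.15/10) = 2.065, G_2 = 10^(13.3/10) = 21.38
  Stage 3: F_3 = 10^(6.05/10) = 4.027, G_3 = 10^(−4.64/10) = 0.3436
  Stage 4: F_4 = 10^(7.57/10) = 5.715, G_4 = 10^(14.3/10) = 26.92
Friis cascade:
  F = 1.545 + (2.065 − 1)/72.44 + (4.027 − 1)/1549 + (5.715 − 1)/532.1 = 1.571
NF = 10 log₁₀(1.571) = 1.96 dB

1.96 dB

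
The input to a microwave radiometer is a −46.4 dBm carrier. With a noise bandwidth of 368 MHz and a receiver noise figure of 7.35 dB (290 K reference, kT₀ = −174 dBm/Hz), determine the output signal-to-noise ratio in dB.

34.6 dB

Noise floor: N = −174 + 10 log₁₀(B) + NF
10 log₁₀(3.68×10⁸) = 85.66 dB
N = −174 + 85.66 + 7.35 = −80.99 dBm
SNR = P_sig − N = −46.4 − (−80.99) = 34.59 dB → 34.6 dB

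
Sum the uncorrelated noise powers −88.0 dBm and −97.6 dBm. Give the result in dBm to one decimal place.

−87.5 dBm

Convert to linear, add, convert back:
P₁ = 1.58×10⁻¹² W, P₂ = 1.74×10⁻¹³ W
P_tot = 1.76×10⁻¹² W → 10 log₁₀(P_tot / 10⁻³) = −87.5 dBm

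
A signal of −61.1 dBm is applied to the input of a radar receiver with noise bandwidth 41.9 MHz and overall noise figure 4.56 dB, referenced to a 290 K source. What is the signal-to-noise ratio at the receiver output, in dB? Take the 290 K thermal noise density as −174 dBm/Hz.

Noise floor: N = −174 + 10 log₁₀(B) + NF
10 log₁₀(4.19×10⁷) = 76.22 dB
N = −174 + 76.22 + 4.56 = −93.22 dBm
SNR = P_sig − N = −61.1 − (−93.22) = 32.12 dB → 32.1 dB

32.1 dB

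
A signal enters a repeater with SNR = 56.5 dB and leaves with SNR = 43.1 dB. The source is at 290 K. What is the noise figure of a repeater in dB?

13.4 dB

NF (dB) = SNR_in(dB) − SNR_out(dB) when the source is at T₀
NF = 56.5 − 43.1 = 13.4 dB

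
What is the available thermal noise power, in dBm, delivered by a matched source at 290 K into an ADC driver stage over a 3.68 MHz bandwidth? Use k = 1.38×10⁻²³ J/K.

−108.3 dBm

P_n = kTB = 1.38×10⁻²³ × 290 × 3.68×10⁶ = 1.47×10⁻¹⁴ W
In dBm: 10 log₁₀(1.47×10⁻¹⁴ / 10⁻³) = −108.3 dBm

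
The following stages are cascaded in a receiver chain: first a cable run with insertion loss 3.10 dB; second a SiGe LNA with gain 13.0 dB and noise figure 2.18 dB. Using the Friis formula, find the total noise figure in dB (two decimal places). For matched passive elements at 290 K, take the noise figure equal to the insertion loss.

5.28 dB

Convert to linear (a loss of L dB is a gain of −L dB): F_i = 10^(NF_i/10), G_i = 10^(G_i,dB/10)
  Stage 1: F_1 = 10^(3.10/10) = 2.042, G_1 = 10^(−3.10/10) = 0.4898
  Stage 2: F_2 = 10^(2.18/10) = 1.652, G_2 = 10^(13.0/10) = 19.95
Friis cascade:
  F = 2.042 + (1.652 − 1)/0.4898 = 3.373
NF = 10 log₁₀(3.373) = 5.28 dB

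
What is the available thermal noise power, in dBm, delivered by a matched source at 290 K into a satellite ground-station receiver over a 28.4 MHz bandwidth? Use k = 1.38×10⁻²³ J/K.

−99.4 dBm

P_n = kTB = 1.38×10⁻²³ × 290 × 2.84×10⁷ = 1.14×10⁻¹³ W
In dBm: 10 log₁₀(1.14×10⁻¹³ / 10⁻³) = −99.4 dBm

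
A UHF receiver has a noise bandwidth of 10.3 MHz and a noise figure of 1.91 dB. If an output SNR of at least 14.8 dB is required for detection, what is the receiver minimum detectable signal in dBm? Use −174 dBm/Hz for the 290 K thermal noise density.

−87.2 dBm

Sensitivity = −174 + 10 log₁₀(B) + NF + SNR_min
= −174 + 70.13 + 1.91 + 14.8
= −87.16 dBm → −87.2 dBm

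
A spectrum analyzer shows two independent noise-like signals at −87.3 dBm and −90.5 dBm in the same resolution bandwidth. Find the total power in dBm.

−85.6 dBm

Convert to linear, add, convert back:
P₁ = 1.86×10⁻¹² W, P₂ = 8.91×10⁻¹³ W
P_tot = 2.75×10⁻¹² W → 10 log₁₀(P_tot / 10⁻³) = −85.6 dBm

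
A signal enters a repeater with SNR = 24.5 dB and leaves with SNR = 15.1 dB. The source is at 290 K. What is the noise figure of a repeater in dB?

NF (dB) = SNR_in(dB) − SNR_out(dB) when the source is at T₀
NF = 24.5 − 15.1 = 9.4 dB

9.4 dB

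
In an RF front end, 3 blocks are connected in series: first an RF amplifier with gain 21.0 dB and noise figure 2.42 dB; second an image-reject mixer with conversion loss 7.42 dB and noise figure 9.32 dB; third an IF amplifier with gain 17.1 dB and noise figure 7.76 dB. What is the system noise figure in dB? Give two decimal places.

3.06 dB

Convert to linear (a loss of L dB is a gain of −L dB): F_i = 10^(NF_i/10), G_i = 10^(G_i,dB/10)
  Stage 1: F_1 = 10^(2.42/10) = 1.746, G_1 = 10^(21.0/10) = 125.9
  Stage 2: F_2 = 10^(9.32/10) = 8.551, G_2 = 10^(−7.42/10) = 0.1811
  Stage 3: F_3 = 10^(7.76/10) = 5.970, G_3 = 10^(17.1/10) = 51.29
Friis cascade:
  F = 1.746 + (8.551 − 1)/125.9 + (5.970 − 1)/22.80 = 2.024
NF = 10 log₁₀(2.024) = 3.06 dB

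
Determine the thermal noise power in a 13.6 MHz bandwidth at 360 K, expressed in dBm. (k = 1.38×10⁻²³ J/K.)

−101.7 dBm

P_n = kTB = 1.38×10⁻²³ × 360 × 1.36×10⁷ = 6.76×10⁻¹⁴ W
In dBm: 10 log₁₀(6.76×10⁻¹⁴ / 10⁻³) = −101.7 dBm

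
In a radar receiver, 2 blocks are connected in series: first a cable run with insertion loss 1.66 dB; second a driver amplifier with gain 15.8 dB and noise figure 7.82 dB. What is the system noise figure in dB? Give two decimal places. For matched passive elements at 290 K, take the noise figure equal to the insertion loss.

Convert to linear (a loss of L dB is a gain of −L dB): F_i = 10^(NF_i/10), G_i = 10^(G_i,dB/10)
  Stage 1: F_1 = 10^(1.66/10) = 1.466, G_1 = 10^(−1.66/10) = 0.6823
  Stage 2: F_2 = 10^(7.82/10) = 6.053, G_2 = 10^(15.8/10) = 38.02
Friis cascade:
  F = 1.466 + (6.053 − 1)/0.6823 = 8.872
NF = 10 log₁₀(8.872) = 9.48 dB

9.48 dB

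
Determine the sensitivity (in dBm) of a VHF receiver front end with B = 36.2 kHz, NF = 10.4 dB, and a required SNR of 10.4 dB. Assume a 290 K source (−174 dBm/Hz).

Sensitivity = −174 + 10 log₁₀(B) + NF + SNR_min
= −174 + 45.59 + 10.4 + 10.4
= −107.61 dBm → −107.6 dBm

−107.6 dBm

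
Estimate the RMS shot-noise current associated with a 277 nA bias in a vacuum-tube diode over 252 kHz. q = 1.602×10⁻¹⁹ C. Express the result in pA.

I_n = √(2qI·B)
2qI·B = 2 × 1.602×10⁻¹⁹ × 2.77×10⁻⁷ × 2.52×10⁵ = 2.24×10⁻²⁰ A²
I_n = √(2.24×10⁻²⁰) = 1.50×10⁻¹⁰ A = 150 pA

150 pA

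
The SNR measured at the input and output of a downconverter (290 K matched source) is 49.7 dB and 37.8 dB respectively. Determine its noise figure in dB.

11.9 dB

NF (dB) = SNR_in(dB) − SNR_out(dB) when the source is at T₀
NF = 49.7 − 37.8 = 11.9 dB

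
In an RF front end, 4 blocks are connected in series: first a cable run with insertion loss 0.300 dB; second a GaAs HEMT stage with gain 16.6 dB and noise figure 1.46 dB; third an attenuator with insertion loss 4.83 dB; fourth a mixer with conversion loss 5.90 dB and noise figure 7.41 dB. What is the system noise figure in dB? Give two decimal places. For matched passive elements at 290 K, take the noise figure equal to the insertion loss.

Convert to linear (a loss of L dB is a gain of −L dB): F_i = 10^(NF_i/10), G_i = 10^(G_i,dB/10)
  Stage 1: F_1 = 10^(0.300/10) = 1.072, G_1 = 10^(−0.300/10) = 0.9333
  Stage 2: F_2 = 10^(1.46/10) = 1.400, G_2 = 10^(16.6/10) = 45.71
  Stage 3: F_3 = 10^(4.83/10) = 3.041, G_3 = 10^(−4.83/10) = 0.3289
  Stage 4: F_4 = 10^(7.41/10) = 5.508, G_4 = 10^(−5.90/10) = 0.2570
Friis cascade:
  F = 1.072 + (1.400 − 1)/0.9333 + (3.041 − 1)/42.66 + (5.508 − 1)/14.03 = 1.869
NF = 10 log₁₀(1.869) = 2.72 dB

2.72 dB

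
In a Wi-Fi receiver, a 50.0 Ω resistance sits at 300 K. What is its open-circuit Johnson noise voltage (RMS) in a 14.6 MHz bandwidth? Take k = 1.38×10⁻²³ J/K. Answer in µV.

V_n = √(4kTRB)
4kTRB = 4 × 1.38×10⁻²³ × 300 × 5.00×10¹ × 1.46×10⁷ = 1.21×10⁻¹¹ V²
V_n = √(1.21×10⁻¹¹) = 3.48×10⁻⁶ V = 3.48 µV

3.48 µV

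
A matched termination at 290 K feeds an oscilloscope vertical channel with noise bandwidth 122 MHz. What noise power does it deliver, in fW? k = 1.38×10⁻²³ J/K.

P_n = kTB = 1.38×10⁻²³ × 290 × 1.22×10⁸ = 4.88×10⁻¹³ W = 488 fW

488 fW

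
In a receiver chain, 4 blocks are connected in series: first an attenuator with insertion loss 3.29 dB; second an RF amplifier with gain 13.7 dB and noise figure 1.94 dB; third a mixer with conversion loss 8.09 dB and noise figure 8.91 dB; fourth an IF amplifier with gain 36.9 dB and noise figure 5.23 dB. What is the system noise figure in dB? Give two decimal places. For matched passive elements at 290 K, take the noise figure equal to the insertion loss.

Convert to linear (a loss of L dB is a gain of −L dB): F_i = 10^(NF_i/10), G_i = 10^(G_i,dB/10)
  Stage 1: F_1 = 10^(3.29/10) = 2.133, G_1 = 10^(−3.29/10) = 0.4688
  Stage 2: F_2 = 10^(1.94/10) = 1.563, G_2 = 10^(13.7/10) = 23.44
  Stage 3: F_3 = 10^(8.91/10) = 7.780, G_3 = 10^(−8.09/10) = 0.1552
  Stage 4: F_4 = 10^(5.23/10) = 3.334, G_4 = 10^(36.9/10) = 4898
Friis cascade:
  F = 2.133 + (1.563 − 1)/0.4688 + (7.780 − 1)/10.99 + (3.334 − 1)/1.706 = 5.319
NF = 10 log₁₀(5.319) = 7.26 dB

7.26 dB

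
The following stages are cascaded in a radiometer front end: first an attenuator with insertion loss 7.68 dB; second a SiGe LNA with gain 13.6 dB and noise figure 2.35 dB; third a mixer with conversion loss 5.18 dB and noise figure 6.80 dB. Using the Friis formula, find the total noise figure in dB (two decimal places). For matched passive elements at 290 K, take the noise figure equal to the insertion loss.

10.43 dB

Convert to linear (a loss of L dB is a gain of −L dB): F_i = 10^(NF_i/10), G_i = 10^(G_i,dB/10)
  Stage 1: F_1 = 10^(7.68/10) = 5.861, G_1 = 10^(−7.68/10) = 0.1706
  Stage 2: F_2 = 10^(2.35/10) = 1.718, G_2 = 10^(13.6/10) = 22.91
  Stage 3: F_3 = 10^(6.80/10) = 4.786, G_3 = 10^(−5.18/10) = 0.3034
Friis cascade:
  F = 5.861 + (1.718 − 1)/0.1706 + (4.786 − 1)/3.908 = 11.04
NF = 10 log₁₀(11.04) = 10.43 dB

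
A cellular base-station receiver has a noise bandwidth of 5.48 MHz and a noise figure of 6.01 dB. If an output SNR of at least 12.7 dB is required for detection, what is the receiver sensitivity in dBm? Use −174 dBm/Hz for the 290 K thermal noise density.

Sensitivity = −174 + 10 log₁₀(B) + NF + SNR_min
= −174 + 67.39 + 6.01 + 12.7
= −87.90 dBm → −87.9 dBm

−87.9 dBm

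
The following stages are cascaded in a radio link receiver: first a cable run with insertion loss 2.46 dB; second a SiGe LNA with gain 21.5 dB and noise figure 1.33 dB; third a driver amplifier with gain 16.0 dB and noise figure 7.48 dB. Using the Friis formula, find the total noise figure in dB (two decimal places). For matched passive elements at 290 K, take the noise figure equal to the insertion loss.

3.89 dB

Convert to linear (a loss of L dB is a gain of −L dB): F_i = 10^(NF_i/10), G_i = 10^(G_i,dB/10)
  Stage 1: F_1 = 10^(2.46/10) = 1.762, G_1 = 10^(−2.46/10) = 0.5675
  Stage 2: F_2 = 10^(1.33/10) = 1.358, G_2 = 10^(21.5/10) = 141.3
  Stage 3: F_3 = 10^(7.48/10) = 5.598, G_3 = 10^(16.0/10) = 39.81
Friis cascade:
  F = 1.762 + (1.358 − 1)/0.5675 + (5.598 − 1)/80.17 = 2.451
NF = 10 log₁₀(2.451) = 3.89 dB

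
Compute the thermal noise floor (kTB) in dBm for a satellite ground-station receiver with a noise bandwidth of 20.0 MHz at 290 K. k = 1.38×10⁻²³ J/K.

−101.0 dBm

P_n = kTB = 1.38×10⁻²³ × 290 × 2.00×10⁷ = 8.00×10⁻¹⁴ W
In dBm: 10 log₁₀(8.00×10⁻¹⁴ / 10⁻³) = −101.0 dBm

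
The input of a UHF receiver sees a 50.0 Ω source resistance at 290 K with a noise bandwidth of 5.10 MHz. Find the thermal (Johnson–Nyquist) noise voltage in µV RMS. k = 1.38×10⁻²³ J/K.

V_n = √(4kTRB)
4kTRB = 4 × 1.38×10⁻²³ × 290 × 5.00×10¹ × 5.10×10⁶ = 4.08×10⁻¹² V²
V_n = √(4.08×10⁻¹²) = 2.02×10⁻⁶ V = 2.02 µV

2.02 µV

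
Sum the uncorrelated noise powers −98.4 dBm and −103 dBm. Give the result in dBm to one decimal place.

−97.1 dBm

Convert to linear, add, convert back:
P₁ = 1.45×10⁻¹³ W, P₂ = 5.01×10⁻¹⁴ W
P_tot = 1.95×10⁻¹³ W → 10 log₁₀(P_tot / 10⁻³) = −97.1 dBm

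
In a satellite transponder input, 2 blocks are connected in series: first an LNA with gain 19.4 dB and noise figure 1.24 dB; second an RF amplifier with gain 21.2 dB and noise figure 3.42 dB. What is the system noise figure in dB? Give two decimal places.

Convert to linear (a loss of L dB is a gain of −L dB): F_i = 10^(NF_i/10), G_i = 10^(G_i,dB/10)
  Stage 1: F_1 = 10^(1.24/10) = 1.330, G_1 = 10^(19.4/10) = 87.10
  Stage 2: F_2 = 10^(3.42/10) = 2.198, G_2 = 10^(21.2/10) = 131.8
Friis cascade:
  F = 1.330 + (2.198 − 1)/87.10 = 1.344
NF = 10 log₁₀(1.344) = 1.28 dB

1.28 dB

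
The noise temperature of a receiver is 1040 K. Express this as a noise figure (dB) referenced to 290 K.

F = 1 + T_e/T₀ = 1 + 1040/290 = 4.58621
NF = 10 log₁₀(4.58621) = 6.61 dB

6.61 dB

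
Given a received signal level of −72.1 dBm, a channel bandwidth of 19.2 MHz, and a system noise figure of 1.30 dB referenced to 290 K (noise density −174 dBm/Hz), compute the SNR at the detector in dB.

Noise floor: N = −174 + 10 log₁₀(B) + NF
10 log₁₀(1.92×10⁷) = 72.83 dB
N = −174 + 72.83 + 1.30 = −99.87 dBm
SNR = P_sig − N = −72.1 − (−99.87) = 27.77 dB → 27.8 dB

27.8 dB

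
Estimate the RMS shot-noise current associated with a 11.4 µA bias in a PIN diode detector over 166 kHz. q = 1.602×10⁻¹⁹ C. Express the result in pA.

I_n = √(2qI·B)
2qI·B = 2 × 1.602×10⁻¹⁹ × 1.14×10⁻⁵ × 1.66×10⁵ = 6.06×10⁻¹⁹ A²
I_n = √(6.06×10⁻¹⁹) = 7.79×10⁻¹⁰ A = 779 pA

779 pA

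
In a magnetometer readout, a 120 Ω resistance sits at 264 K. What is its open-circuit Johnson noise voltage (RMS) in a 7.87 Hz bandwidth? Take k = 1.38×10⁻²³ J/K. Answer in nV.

V_n = √(4kTRB)
4kTRB = 4 × 1.38×10⁻²³ × 264 × 1.20×10² × 7.87×10⁰ = 1.38×10⁻¹⁷ V²
V_n = √(1.38×10⁻¹⁷) = 3.71×10⁻⁹ V = 3.71 nV

3.71 nV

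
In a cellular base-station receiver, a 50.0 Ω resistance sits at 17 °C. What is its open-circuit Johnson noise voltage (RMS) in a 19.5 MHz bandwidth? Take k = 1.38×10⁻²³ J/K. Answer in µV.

3.95 µV

T = 17 °C + 273.15 = 290.15 K
V_n = √(4kTRB)
4kTRB = 4 × 1.38×10⁻²³ × 290.15 × 5.00×10¹ × 1.95×10⁷ = 1.56×10⁻¹¹ V²
V_n = √(1.56×10⁻¹¹) = 3.95×10⁻⁶ V = 3.95 µV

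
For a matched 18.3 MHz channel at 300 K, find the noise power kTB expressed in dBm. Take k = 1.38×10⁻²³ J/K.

P_n = kTB = 1.38×10⁻²³ × 300 × 1.83×10⁷ = 7.58×10⁻¹⁴ W
In dBm: 10 log₁₀(7.58×10⁻¹⁴ / 10⁻³) = −101.2 dBm

−101.2 dBm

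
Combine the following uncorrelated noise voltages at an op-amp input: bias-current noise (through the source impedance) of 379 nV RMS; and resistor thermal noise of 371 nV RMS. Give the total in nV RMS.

Uncorrelated sources add in power (mean-square): V_tot = √(ΣV_i²)
V_tot = √[(3.79×10⁻⁷)² + (3.71×10⁻⁷)²] = 5.30×10⁻⁷ V = 530 nV

530 nV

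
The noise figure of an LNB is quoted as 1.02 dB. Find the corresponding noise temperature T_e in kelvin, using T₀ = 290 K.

76.8 K

F = 10^(1.02/10) = 1.26474
T_e = (F − 1)·T₀ = (1.26474 − 1) × 290 = 76.8 K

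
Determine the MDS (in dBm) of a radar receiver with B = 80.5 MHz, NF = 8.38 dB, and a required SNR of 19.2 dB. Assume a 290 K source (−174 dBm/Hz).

Sensitivity = −174 + 10 log₁₀(B) + NF + SNR_min
= −174 + 79.06 + 8.38 + 19.2
= −67.36 dBm → −67.4 dBm

−67.4 dBm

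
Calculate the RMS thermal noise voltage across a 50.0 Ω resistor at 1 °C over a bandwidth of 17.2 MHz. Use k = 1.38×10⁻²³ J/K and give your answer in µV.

3.61 µV

T = 1 °C + 273.15 = 274.15 K
V_n = √(4kTRB)
4kTRB = 4 × 1.38×10⁻²³ × 274.15 × 5.00×10¹ × 1.72×10⁷ = 1.30×10⁻¹¹ V²
V_n = √(1.30×10⁻¹¹) = 3.61×10⁻⁶ V = 3.61 µV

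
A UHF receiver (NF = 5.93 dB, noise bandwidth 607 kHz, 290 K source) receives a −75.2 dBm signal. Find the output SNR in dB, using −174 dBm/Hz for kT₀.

Noise floor: N = −174 + 10 log₁₀(B) + NF
10 log₁₀(6.07×10⁵) = 57.83 dB
N = −174 + 57.83 + 5.93 = −110.24 dBm
SNR = P_sig − N = −75.2 − (−110.24) = 35.04 dB → 35.0 dB

35.0 dB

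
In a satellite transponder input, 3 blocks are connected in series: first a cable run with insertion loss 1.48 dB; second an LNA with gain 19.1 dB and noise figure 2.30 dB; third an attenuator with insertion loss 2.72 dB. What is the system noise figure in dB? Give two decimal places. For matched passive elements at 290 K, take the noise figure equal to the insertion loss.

Convert to linear (a loss of L dB is a gain of −L dB): F_i = 10^(NF_i/10), G_i = 10^(G_i,dB/10)
  Stage 1: F_1 = 10^(1.48/10) = 1.406, G_1 = 10^(−1.48/10) = 0.7112
  Stage 2: F_2 = 10^(2.30/10) = 1.698, G_2 = 10^(19.1/10) = 81.28
  Stage 3: F_3 = 10^(2.72/10) = 1.871, G_3 = 10^(−2.72/10) = 0.5346
Friis cascade:
  F = 1.406 + (1.698 − 1)/0.7112 + (1.871 − 1)/57.81 = 2.403
NF = 10 log₁₀(2.403) = 3.81 dB

3.81 dB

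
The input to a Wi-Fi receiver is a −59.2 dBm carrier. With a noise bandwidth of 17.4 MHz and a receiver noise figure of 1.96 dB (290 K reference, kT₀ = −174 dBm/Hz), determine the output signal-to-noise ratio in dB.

Noise floor: N = −174 + 10 log₁₀(B) + NF
10 log₁₀(1.74×10⁷) = 72.41 dB
N = −174 + 72.41 + 1.96 = −99.63 dBm
SNR = P_sig − N = −59.2 − (−99.63) = 40.43 dB → 40.4 dB

40.4 dB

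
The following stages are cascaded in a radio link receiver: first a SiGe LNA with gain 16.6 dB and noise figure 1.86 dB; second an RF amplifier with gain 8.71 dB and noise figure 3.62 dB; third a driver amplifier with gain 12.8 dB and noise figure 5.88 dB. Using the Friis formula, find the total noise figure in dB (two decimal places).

1.96 dB

Convert to linear (a loss of L dB is a gain of −L dB): F_i = 10^(NF_i/10), G_i = 10^(G_i,dB/10)
  Stage 1: F_1 = 10^(1.86/10) = 1.535, G_1 = 10^(16.6/10) = 45.71
  Stage 2: F_2 = 10^(3.62/10) = 2.301, G_2 = 10^(8.71/10) = 7.430
  Stage 3: F_3 = 10^(5.88/10) = 3.873, G_3 = 10^(12.8/10) = 19.05
Friis cascade:
  F = 1.535 + (2.301 − 1)/45.71 + (3.873 − 1)/339.6 = 1.572
NF = 10 log₁₀(1.572) = 1.96 dB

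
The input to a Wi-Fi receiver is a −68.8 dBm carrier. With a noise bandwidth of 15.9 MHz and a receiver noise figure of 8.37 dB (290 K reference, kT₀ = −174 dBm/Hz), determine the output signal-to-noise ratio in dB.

Noise floor: N = −174 + 10 log₁₀(B) + NF
10 log₁₀(1.59×10⁷) = 72.01 dB
N = −174 + 72.01 + 8.37 = −93.62 dBm
SNR = P_sig − N = −68.8 − (−93.62) = 24.82 dB → 24.8 dB

24.8 dB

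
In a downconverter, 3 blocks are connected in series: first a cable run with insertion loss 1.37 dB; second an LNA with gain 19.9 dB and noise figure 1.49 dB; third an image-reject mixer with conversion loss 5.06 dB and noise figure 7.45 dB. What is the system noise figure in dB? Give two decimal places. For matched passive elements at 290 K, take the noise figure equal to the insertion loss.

3.00 dB

Convert to linear (a loss of L dB is a gain of −L dB): F_i = 10^(NF_i/10), G_i = 10^(G_i,dB/10)
  Stage 1: F_1 = 10^(1.37/10) = 1.371, G_1 = 10^(−1.37/10) = 0.7295
  Stage 2: F_2 = 10^(1.49/10) = 1.409, G_2 = 10^(19.9/10) = 97.72
  Stage 3: F_3 = 10^(7.45/10) = 5.559, G_3 = 10^(−5.06/10) = 0.3119
Friis cascade:
  F = 1.371 + (1.409 − 1)/0.7295 + (5.559 − 1)/71.29 = 1.996
NF = 10 log₁₀(1.996) = 3.00 dB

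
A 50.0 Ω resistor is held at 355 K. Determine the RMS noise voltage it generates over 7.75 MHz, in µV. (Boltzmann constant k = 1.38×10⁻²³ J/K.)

2.76 µV

V_n = √(4kTRB)
4kTRB = 4 × 1.38×10⁻²³ × 355 × 5.00×10¹ × 7.75×10⁶ = 7.59×10⁻¹² V²
V_n = √(7.59×10⁻¹²) = 2.76×10⁻⁶ V = 2.76 µV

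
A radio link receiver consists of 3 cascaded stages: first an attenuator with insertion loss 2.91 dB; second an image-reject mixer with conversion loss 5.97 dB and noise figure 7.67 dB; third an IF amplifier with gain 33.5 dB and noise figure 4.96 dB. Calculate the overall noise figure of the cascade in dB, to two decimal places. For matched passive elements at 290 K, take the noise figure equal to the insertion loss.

Convert to linear (a loss of L dB is a gain of −L dB): F_i = 10^(NF_i/10), G_i = 10^(G_i,dB/10)
  Stage 1: F_1 = 10^(2.91/10) = 1.954, G_1 = 10^(−2.91/10) = 0.5117
  Stage 2: F_2 = 10^(7.67/10) = 5.848, G_2 = 10^(−5.97/10) = 0.2529
  Stage 3: F_3 = 10^(4.96/10) = 3.133, G_3 = 10^(33.5/10) = 2239
Friis cascade:
  F = 1.954 + (5.848 − 1)/0.5117 + (3.133 − 1)/0.1294 = 27.91
NF = 10 log₁₀(27.91) = 14.46 dB

14.46 dB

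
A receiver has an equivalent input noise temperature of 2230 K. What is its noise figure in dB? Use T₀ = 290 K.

9.39 dB

F = 1 + T_e/T₀ = 1 + 2230/290 = 8.68966
NF = 10 log₁₀(8.68966) = 9.39 dB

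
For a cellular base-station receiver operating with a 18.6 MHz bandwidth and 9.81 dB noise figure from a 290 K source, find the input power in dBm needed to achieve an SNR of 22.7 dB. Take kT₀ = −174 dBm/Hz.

−68.8 dBm

Sensitivity = −174 + 10 log₁₀(B) + NF + SNR_min
= −174 + 72.7 + 9.81 + 22.7
= −68.79 dBm → −68.8 dBm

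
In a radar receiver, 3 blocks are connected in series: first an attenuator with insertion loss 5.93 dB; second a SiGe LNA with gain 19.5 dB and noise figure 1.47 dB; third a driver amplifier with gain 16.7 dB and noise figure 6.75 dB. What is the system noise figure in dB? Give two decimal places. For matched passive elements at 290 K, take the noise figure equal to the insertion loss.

7.53 dB

Convert to linear (a loss of L dB is a gain of −L dB): F_i = 10^(NF_i/10), G_i = 10^(G_i,dB/10)
  Stage 1: F_1 = 10^(5.93/10) = 3.917, G_1 = 10^(−5.93/10) = 0.2553
  Stage 2: F_2 = 10^(1.47/10) = 1.403, G_2 = 10^(19.5/10) = 89.13
  Stage 3: F_3 = 10^(6.75/10) = 4.732, G_3 = 10^(16.7/10) = 46.77
Friis cascade:
  F = 3.917 + (1.403 − 1)/0.2553 + (4.732 − 1)/22.75 = 5.659
NF = 10 log₁₀(5.659) = 7.53 dB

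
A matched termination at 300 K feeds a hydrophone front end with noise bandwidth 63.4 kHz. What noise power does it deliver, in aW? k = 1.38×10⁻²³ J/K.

262 aW

P_n = kTB = 1.38×10⁻²³ × 300 × 6.34×10⁴ = 2.62×10⁻¹⁶ W = 262 aW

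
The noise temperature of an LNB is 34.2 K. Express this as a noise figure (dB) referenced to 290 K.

0.484 dB

F = 1 + T_e/T₀ = 1 + 34.2/290 = 1.11793
NF = 10 log₁₀(1.11793) = 0.484 dB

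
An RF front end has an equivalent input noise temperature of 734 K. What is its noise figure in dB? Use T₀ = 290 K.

5.48 dB

F = 1 + T_e/T₀ = 1 + 734/290 = 3.53103
NF = 10 log₁₀(3.53103) = 5.48 dB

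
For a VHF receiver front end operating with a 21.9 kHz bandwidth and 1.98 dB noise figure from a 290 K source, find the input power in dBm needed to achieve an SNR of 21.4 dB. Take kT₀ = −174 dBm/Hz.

Sensitivity = −174 + 10 log₁₀(B) + NF + SNR_min
= −174 + 43.4 + 1.98 + 21.4
= −107.22 dBm → −107.2 dBm

−107.2 dBm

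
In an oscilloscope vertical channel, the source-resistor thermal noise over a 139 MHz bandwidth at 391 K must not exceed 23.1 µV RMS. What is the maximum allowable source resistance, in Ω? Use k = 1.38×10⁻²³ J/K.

178 Ω

Johnson–Nyquist: V_n = √(4kTRB) ⇒ R = V_n² / (4kTB)
4kTB = 4 × 1.38×10⁻²³ × 391 × 1.39×10⁸ = 3.00×10⁻¹²
R = (2.31×10⁻⁵)² / 3.00×10⁻¹² = 1.78×10² Ω = 178 Ω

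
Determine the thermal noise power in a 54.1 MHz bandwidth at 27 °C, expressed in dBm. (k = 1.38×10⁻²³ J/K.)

−96.5 dBm

T = 27 °C + 273.15 = 300.15 K
P_n = kTB = 1.38×10⁻²³ × 300.15 × 5.41×10⁷ = 2.24×10⁻¹³ W
In dBm: 10 log₁₀(2.24×10⁻¹³ / 10⁻³) = −96.5 dBm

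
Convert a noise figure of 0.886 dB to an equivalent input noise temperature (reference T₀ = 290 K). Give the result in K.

65.6 K

F = 10^(0.886/10) = 1.22631
T_e = (F − 1)·T₀ = (1.22631 − 1) × 290 = 65.6 K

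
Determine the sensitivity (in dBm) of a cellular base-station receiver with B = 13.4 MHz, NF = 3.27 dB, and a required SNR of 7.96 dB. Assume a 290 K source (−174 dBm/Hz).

Sensitivity = −174 + 10 log₁₀(B) + NF + SNR_min
= −174 + 71.27 + 3.27 + 7.96
= −91.50 dBm → −91.5 dBm

−91.5 dBm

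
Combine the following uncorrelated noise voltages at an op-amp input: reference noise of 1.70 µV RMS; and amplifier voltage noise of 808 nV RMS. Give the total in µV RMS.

1.88 µV

Uncorrelated sources add in power (mean-square): V_tot = √(ΣV_i²)
V_tot = √[(1.70×10⁻⁶)² + (8.08×10⁻⁷)²] = 1.88×10⁻⁶ V = 1.88 µV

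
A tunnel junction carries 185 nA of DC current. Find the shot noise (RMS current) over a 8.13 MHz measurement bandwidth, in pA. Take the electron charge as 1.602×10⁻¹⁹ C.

694 pA

I_n = √(2qI·B)
2qI·B = 2 × 1.602×10⁻¹⁹ × 1.85×10⁻⁷ × 8.13×10⁶ = 4.82×10⁻¹⁹ A²
I_n = √(4.82×10⁻¹⁹) = 6.94×10⁻¹⁰ A = 694 pA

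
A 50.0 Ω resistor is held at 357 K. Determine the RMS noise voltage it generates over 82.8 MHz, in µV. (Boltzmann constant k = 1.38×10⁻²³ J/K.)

V_n = √(4kTRB)
4kTRB = 4 × 1.38×10⁻²³ × 357 × 5.00×10¹ × 8.28×10⁷ = 8.16×10⁻¹¹ V²
V_n = √(8.16×10⁻¹¹) = 9.03×10⁻⁶ V = 9.03 µV

9.03 µV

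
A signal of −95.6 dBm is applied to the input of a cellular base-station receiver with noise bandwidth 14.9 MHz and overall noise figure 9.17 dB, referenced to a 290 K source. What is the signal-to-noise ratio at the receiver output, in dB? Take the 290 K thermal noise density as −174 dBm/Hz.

−2.5 dB

Noise floor: N = −174 + 10 log₁₀(B) + NF
10 log₁₀(1.49×10⁷) = 71.73 dB
N = −174 + 71.73 + 9.17 = −93.10 dBm
SNR = P_sig − N = −95.6 − (−93.10) = −2.50 dB → −2.5 dB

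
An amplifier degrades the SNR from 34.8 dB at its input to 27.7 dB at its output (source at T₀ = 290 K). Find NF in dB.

7.1 dB

NF (dB) = SNR_in(dB) − SNR_out(dB) when the source is at T₀
NF = 34.8 − 27.7 = 7.1 dB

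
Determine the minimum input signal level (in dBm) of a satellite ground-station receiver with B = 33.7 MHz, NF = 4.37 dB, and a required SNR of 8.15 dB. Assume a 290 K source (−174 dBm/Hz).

Sensitivity = −174 + 10 log₁₀(B) + NF + SNR_min
= −174 + 75.28 + 4.37 + 8.15
= −86.20 dBm → −86.2 dBm

−86.2 dBm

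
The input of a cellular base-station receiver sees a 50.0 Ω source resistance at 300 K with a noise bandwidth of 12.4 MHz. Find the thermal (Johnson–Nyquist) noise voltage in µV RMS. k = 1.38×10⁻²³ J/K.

3.20 µV

V_n = √(4kTRB)
4kTRB = 4 × 1.38×10⁻²³ × 300 × 5.00×10¹ × 1.24×10⁷ = 1.03×10⁻¹¹ V²
V_n = √(1.03×10⁻¹¹) = 3.20×10⁻⁶ V = 3.20 µV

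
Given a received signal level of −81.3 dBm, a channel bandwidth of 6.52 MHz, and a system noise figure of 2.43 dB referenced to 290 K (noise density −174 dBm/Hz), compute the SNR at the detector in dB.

22.1 dB

Noise floor: N = −174 + 10 log₁₀(B) + NF
10 log₁₀(6.52×10⁶) = 68.14 dB
N = −174 + 68.14 + 2.43 = −103.43 dBm
SNR = P_sig − N = −81.3 − (−103.43) = 22.13 dB → 22.1 dB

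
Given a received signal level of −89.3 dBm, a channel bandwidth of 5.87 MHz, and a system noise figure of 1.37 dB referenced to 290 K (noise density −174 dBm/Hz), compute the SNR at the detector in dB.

Noise floor: N = −174 + 10 log₁₀(B) + NF
10 log₁₀(5.87×10⁶) = 67.69 dB
N = −174 + 67.69 + 1.37 = −104.94 dBm
SNR = P_sig − N = −89.3 − (−104.94) = 15.64 dB → 15.6 dB

15.6 dB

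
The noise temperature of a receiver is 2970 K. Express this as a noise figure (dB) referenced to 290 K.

F = 1 + T_e/T₀ = 1 + 2970/290 = 11.2414
NF = 10 log₁₀(11.2414) = 10.51 dB

10.51 dB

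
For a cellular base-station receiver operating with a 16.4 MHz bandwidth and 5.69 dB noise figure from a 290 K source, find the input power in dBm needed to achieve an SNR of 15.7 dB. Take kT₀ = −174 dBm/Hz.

−80.5 dBm

Sensitivity = −174 + 10 log₁₀(B) + NF + SNR_min
= −174 + 72.15 + 5.69 + 15.7
= −80.46 dBm → −80.5 dBm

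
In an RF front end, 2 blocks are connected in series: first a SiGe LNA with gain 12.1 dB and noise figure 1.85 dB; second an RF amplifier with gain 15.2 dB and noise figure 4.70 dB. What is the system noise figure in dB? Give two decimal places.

2.18 dB

Convert to linear (a loss of L dB is a gain of −L dB): F_i = 10^(NF_i/10), G_i = 10^(G_i,dB/10)
  Stage 1: F_1 = 10^(1.85/10) = 1.531, G_1 = 10^(12.1/10) = 16.22
  Stage 2: F_2 = 10^(4.70/10) = 2.951, G_2 = 10^(15.2/10) = 33.11
Friis cascade:
  F = 1.531 + (2.951 − 1)/16.22 = 1.651
NF = 10 log₁₀(1.651) = 2.18 dB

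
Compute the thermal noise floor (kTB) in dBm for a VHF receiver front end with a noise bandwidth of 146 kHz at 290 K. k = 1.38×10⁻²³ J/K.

−122.3 dBm

P_n = kTB = 1.38×10⁻²³ × 290 × 1.46×10⁵ = 5.84×10⁻¹⁶ W
In dBm: 10 log₁₀(5.84×10⁻¹⁶ / 10⁻³) = −122.3 dBm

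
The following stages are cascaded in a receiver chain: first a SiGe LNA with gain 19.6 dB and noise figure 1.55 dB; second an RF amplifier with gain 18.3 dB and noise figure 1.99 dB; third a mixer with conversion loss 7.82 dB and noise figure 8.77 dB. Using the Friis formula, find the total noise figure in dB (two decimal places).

1.57 dB

Convert to linear (a loss of L dB is a gain of −L dB): F_i = 10^(NF_i/10), G_i = 10^(G_i,dB/10)
  Stage 1: F_1 = 10^(1.55/10) = 1.429, G_1 = 10^(19.6/10) = 91.20
  Stage 2: F_2 = 10^(1.99/10) = 1.581, G_2 = 10^(18.3/10) = 67.61
  Stage 3: F_3 = 10^(8.77/10) = 7.534, G_3 = 10^(−7.82/10) = 0.1652
Friis cascade:
  F = 1.429 + (1.581 − 1)/91.20 + (7.534 − 1)/6166 = 1.436
NF = 10 log₁₀(1.436) = 1.57 dB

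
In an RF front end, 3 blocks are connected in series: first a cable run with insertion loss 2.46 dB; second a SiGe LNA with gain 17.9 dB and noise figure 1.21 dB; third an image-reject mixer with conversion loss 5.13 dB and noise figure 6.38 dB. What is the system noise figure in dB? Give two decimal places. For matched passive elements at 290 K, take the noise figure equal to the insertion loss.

3.84 dB

Convert to linear (a loss of L dB is a gain of −L dB): F_i = 10^(NF_i/10), G_i = 10^(G_i,dB/10)
  Stage 1: F_1 = 10^(2.46/10) = 1.762, G_1 = 10^(−2.46/10) = 0.5675
  Stage 2: F_2 = 10^(1.21/10) = 1.321, G_2 = 10^(17.9/10) = 61.66
  Stage 3: F_3 = 10^(6.38/10) = 4.345, G_3 = 10^(−5.13/10) = 0.3069
Friis cascade:
  F = 1.762 + (1.321 − 1)/0.5675 + (4.345 − 1)/34.99 = 2.424
NF = 10 log₁₀(2.424) = 3.84 dB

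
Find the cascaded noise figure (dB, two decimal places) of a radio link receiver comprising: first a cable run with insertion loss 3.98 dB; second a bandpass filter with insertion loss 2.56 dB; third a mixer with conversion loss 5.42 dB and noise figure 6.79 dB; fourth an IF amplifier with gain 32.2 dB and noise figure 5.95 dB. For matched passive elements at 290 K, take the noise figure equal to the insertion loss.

Convert to linear (a loss of L dB is a gain of −L dB): F_i = 10^(NF_i/10), G_i = 10^(G_i,dB/10)
  Stage 1: F_1 = 10^(3.98/10) = 2.500, G_1 = 10^(−3.98/10) = 0.3999
  Stage 2: F_2 = 10^(2.56/10) = 1.803, G_2 = 10^(−2.56/10) = 0.5546
  Stage 3: F_3 = 10^(6.79/10) = 4.775, G_3 = 10^(−5.42/10) = 0.2871
  Stage 4: F_4 = 10^(5.95/10) = 3.936, G_4 = 10^(32.2/10) = 1660
Friis cascade:
  F = 2.500 + (1.803 − 1)/0.3999 + (4.775 − 1)/0.2218 + (3.936 − 1)/0.06368 = 67.63
NF = 10 log₁₀(67.63) = 18.30 dB

18.30 dB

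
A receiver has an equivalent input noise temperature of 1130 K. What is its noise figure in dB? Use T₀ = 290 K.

6.90 dB

F = 1 + T_e/T₀ = 1 + 1130/290 = 4.89655
NF = 10 log₁₀(4.89655) = 6.90 dB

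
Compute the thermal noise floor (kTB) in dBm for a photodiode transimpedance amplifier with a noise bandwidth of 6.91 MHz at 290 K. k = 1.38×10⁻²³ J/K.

P_n = kTB = 1.38×10⁻²³ × 290 × 6.91×10⁶ = 2.77×10⁻¹⁴ W
In dBm: 10 log₁₀(2.77×10⁻¹⁴ / 10⁻³) = −105.6 dBm

−105.6 dBm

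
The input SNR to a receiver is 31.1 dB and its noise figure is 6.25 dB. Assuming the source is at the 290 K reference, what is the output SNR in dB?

By definition F = SNR_in/SNR_out, so in dB: SNR_out = SNR_in − NF
SNR_out = 31.1 − 6.25 = 24.85 dB

24.85 dB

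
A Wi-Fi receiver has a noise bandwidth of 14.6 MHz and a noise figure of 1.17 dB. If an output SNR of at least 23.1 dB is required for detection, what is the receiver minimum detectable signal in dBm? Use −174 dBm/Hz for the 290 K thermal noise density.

Sensitivity = −174 + 10 log₁₀(B) + NF + SNR_min
= −174 + 71.64 + 1.17 + 23.1
= −78.09 dBm → −78.1 dBm

−78.1 dBm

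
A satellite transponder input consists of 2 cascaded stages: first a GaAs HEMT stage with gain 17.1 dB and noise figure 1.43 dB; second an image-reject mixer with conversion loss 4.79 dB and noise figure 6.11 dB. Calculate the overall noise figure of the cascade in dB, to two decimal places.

1.61 dB

Convert to linear (a loss of L dB is a gain of −L dB): F_i = 10^(NF_i/10), G_i = 10^(G_i,dB/10)
  Stage 1: F_1 = 10^(1.43/10) = 1.390, G_1 = 10^(17.1/10) = 51.29
  Stage 2: F_2 = 10^(6.11/10) = 4.083, G_2 = 10^(−4.79/10) = 0.3319
Friis cascade:
  F = 1.390 + (4.083 − 1)/51.29 = 1.450
NF = 10 log₁₀(1.450) = 1.61 dB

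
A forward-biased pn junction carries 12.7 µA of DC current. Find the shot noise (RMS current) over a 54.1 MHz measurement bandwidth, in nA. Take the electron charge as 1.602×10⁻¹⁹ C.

I_n = √(2qI·B)
2qI·B = 2 × 1.602×10⁻¹⁹ × 1.27×10⁻⁵ × 5.41×10⁷ = 2.20×10⁻¹⁶ A²
I_n = √(2.20×10⁻¹⁶) = 1.48×10⁻⁸ A = 14.8 nA

14.8 nA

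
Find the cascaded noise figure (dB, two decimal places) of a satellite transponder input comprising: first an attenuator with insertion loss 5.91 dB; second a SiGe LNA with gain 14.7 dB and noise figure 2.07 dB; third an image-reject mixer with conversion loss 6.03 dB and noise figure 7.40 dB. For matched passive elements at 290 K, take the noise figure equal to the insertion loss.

Convert to linear (a loss of L dB is a gain of −L dB): F_i = 10^(NF_i/10), G_i = 10^(G_i,dB/10)
  Stage 1: F_1 = 10^(5.91/10) = 3.899, G_1 = 10^(−5.91/10) = 0.2564
  Stage 2: F_2 = 10^(2.07/10) = 1.611, G_2 = 10^(14.7/10) = 29.51
  Stage 3: F_3 = 10^(7.40/10) = 5.495, G_3 = 10^(−6.03/10) = 0.2495
Friis cascade:
  F = 3.899 + (1.611 − 1)/0.2564 + (5.495 − 1)/7.568 = 6.875
NF = 10 log₁₀(6.875) = 8.37 dB

8.37 dB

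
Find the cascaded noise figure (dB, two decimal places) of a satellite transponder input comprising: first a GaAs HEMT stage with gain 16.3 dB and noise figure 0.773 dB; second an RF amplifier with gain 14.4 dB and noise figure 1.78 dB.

Convert to linear (a loss of L dB is a gain of −L dB): F_i = 10^(NF_i/10), G_i = 10^(G_i,dB/10)
  Stage 1: F_1 = 10^(0.773/10) = 1.195, G_1 = 10^(16.3/10) = 42.66
  Stage 2: F_2 = 10^(1.78/10) = 1.507, G_2 = 10^(14.4/10) = 27.54
Friis cascade:
  F = 1.195 + (1.507 − 1)/42.66 = 1.207
NF = 10 log₁₀(1.207) = 0.82 dB

0.82 dB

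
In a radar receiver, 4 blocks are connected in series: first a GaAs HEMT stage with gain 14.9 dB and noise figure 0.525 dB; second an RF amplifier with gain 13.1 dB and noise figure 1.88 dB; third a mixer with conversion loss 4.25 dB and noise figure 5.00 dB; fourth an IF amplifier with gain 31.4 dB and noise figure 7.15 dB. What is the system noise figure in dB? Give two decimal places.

0.67 dB

Convert to linear (a loss of L dB is a gain of −L dB): F_i = 10^(NF_i/10), G_i = 10^(G_i,dB/10)
  Stage 1: F_1 = 10^(0.525/10) = 1.128, G_1 = 10^(14.9/10) = 30.90
  Stage 2: F_2 = 10^(1.88/10) = 1.542, G_2 = 10^(13.1/10) = 20.42
  Stage 3: F_3 = 10^(5.00/10) = 3.162, G_3 = 10^(−4.25/10) = 0.3758
  Stage 4: F_4 = 10^(7.15/10) = 5.188, G_4 = 10^(31.4/10) = 1380
Friis cascade:
  F = 1.128 + (1.542 − 1)/30.90 + (3.162 − 1)/631.0 + (5.188 − 1)/237.1 = 1.167
NF = 10 log₁₀(1.167) = 0.67 dB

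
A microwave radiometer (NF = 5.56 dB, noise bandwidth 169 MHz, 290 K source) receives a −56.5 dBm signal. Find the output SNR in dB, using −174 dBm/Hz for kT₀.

Noise floor: N = −174 + 10 log₁₀(B) + NF
10 log₁₀(1.69×10⁸) = 82.28 dB
N = −174 + 82.28 + 5.56 = −86.16 dBm
SNR = P_sig − N = −56.5 − (−86.16) = 29.66 dB → 29.7 dB

29.7 dB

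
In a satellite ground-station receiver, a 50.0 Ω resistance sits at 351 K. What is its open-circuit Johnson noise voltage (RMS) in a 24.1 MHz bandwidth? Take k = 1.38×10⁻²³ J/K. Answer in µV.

4.83 µV

V_n = √(4kTRB)
4kTRB = 4 × 1.38×10⁻²³ × 351 × 5.00×10¹ × 2.41×10⁷ = 2.33×10⁻¹¹ V²
V_n = √(2.33×10⁻¹¹) = 4.83×10⁻⁶ V = 4.83 µV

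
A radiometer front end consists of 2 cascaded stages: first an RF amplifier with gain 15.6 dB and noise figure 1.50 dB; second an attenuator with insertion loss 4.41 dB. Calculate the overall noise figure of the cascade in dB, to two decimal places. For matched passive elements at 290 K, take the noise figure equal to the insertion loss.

Convert to linear (a loss of L dB is a gain of −L dB): F_i = 10^(NF_i/10), G_i = 10^(G_i,dB/10)
  Stage 1: F_1 = 10^(1.50/10) = 1.413, G_1 = 10^(15.6/10) = 36.31
  Stage 2: F_2 = 10^(4.41/10) = 2.761, G_2 = 10^(−4.41/10) = 0.3622
Friis cascade:
  F = 1.413 + (2.761 − 1)/36.31 = 1.461
NF = 10 log₁₀(1.461) = 1.65 dB

1.65 dB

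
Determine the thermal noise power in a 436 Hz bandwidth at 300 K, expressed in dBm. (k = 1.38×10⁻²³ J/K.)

−147.4 dBm

P_n = kTB = 1.38×10⁻²³ × 300 × 4.36×10² = 1.81×10⁻¹⁸ W
In dBm: 10 log₁₀(1.81×10⁻¹⁸ / 10⁻³) = −147.4 dBm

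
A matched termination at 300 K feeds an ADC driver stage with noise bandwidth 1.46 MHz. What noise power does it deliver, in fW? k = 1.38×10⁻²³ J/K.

6.04 fW

P_n = kTB = 1.38×10⁻²³ × 300 × 1.46×10⁶ = 6.04×10⁻¹⁵ W = 6.04 fW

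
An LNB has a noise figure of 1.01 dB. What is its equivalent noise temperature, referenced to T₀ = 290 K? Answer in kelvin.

75.9 K

F = 10^(1.01/10) = 1.26183
T_e = (F − 1)·T₀ = (1.26183 − 1) × 290 = 75.9 K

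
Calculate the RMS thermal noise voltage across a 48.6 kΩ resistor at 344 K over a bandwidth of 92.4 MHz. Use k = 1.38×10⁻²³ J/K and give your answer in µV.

292 µV

V_n = √(4kTRB)
4kTRB = 4 × 1.38×10⁻²³ × 344 × 4.86×10⁴ × 9.24×10⁷ = 8.53×10⁻⁸ V²
V_n = √(8.53×10⁻⁸) = 2.92×10⁻⁴ V = 292 µV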